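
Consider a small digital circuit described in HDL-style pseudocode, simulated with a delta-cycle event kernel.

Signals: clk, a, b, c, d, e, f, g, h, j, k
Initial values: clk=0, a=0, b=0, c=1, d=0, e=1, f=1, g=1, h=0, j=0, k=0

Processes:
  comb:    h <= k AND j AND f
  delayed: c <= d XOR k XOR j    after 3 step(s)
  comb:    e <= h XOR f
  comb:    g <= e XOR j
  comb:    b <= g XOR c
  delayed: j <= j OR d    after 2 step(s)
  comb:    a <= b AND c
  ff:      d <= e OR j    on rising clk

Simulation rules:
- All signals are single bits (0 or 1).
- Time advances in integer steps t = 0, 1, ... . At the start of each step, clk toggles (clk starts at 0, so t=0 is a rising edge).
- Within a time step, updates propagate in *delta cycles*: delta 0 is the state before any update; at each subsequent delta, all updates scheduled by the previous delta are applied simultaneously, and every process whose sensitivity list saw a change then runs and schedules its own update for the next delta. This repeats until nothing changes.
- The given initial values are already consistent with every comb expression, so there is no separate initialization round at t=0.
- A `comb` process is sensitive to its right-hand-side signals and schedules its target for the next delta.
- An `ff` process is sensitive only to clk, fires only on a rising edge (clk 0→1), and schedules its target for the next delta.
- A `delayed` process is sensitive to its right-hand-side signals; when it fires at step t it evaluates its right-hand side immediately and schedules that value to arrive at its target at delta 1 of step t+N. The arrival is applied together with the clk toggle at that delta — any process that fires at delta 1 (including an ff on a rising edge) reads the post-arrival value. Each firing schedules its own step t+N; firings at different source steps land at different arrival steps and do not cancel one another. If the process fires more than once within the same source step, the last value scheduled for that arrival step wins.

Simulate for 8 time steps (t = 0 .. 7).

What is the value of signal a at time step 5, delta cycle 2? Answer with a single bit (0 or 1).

t=0 Δ0: d=0 a=0 clk=0 c=1 j=0 g=1 e=1 h=0 b=0 k=0 f=1
  Δ1: clk:0→1
  Δ2: d:0→1
  (2Δ to stable)
t=1 Δ0: d=1 a=0 clk=1 c=1 j=0 g=1 e=1 h=0 b=0 k=0 f=1
  Δ1: clk:1→0
  (1Δ to stable)
t=2 Δ0: d=1 a=0 clk=0 c=1 j=0 g=1 e=1 h=0 b=0 k=0 f=1
  Δ1: clk:0→1, j:0→1
  Δ2: g:1→0
  Δ3: b:0→1
  Δ4: a:0→1
  (4Δ to stable)
t=3 Δ0: d=1 a=1 clk=1 c=1 j=1 g=0 e=1 h=0 b=1 k=0 f=1
  Δ1: clk:1→0
  (1Δ to stable)
t=4 Δ0: d=1 a=1 clk=0 c=1 j=1 g=0 e=1 h=0 b=1 k=0 f=1
  Δ1: clk:0→1
  (1Δ to stable)
t=5 Δ0: d=1 a=1 clk=1 c=1 j=1 g=0 e=1 h=0 b=1 k=0 f=1
  Δ1: clk:1→0, c:1→0
  Δ2: a:1→0, b:1→0
  (2Δ to stable)
t=6 Δ0: d=1 a=0 clk=0 c=0 j=1 g=0 e=1 h=0 b=0 k=0 f=1
  Δ1: clk:0→1
  (1Δ to stable)
t=7 Δ0: d=1 a=0 clk=1 c=0 j=1 g=0 e=1 h=0 b=0 k=0 f=1
  Δ1: clk:1→0
  (1Δ to stable)

0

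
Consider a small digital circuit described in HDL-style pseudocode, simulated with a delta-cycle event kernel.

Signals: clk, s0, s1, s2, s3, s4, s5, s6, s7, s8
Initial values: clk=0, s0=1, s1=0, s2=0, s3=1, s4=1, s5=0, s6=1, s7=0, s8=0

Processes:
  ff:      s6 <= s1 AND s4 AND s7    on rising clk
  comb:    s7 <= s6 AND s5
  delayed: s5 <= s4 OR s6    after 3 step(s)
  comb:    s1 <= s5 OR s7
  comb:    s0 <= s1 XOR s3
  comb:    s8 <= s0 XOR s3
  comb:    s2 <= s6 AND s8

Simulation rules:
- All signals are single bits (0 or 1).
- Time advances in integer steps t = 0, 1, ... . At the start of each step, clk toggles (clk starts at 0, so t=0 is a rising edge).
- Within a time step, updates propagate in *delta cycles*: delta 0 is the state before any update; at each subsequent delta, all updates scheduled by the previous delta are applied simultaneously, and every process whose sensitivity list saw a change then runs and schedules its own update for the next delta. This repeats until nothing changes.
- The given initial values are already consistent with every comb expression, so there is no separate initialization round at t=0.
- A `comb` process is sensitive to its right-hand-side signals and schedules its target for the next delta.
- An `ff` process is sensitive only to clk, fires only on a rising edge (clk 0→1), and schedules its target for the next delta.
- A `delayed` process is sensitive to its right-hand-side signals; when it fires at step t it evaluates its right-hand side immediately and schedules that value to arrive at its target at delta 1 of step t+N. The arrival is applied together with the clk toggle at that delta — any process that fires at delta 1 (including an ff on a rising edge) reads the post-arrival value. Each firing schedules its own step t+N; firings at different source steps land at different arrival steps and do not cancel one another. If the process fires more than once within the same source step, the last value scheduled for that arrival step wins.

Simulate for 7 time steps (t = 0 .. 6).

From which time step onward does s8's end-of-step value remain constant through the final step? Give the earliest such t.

3

t0.Δ0 clk=0 s1=0 s6=1 s8=0 s5=0 s2=0 s7=0 s4=1 s0=1 s3=1
t0.Δ1 clk=1 s1=0 s6=1 s8=0 s5=0 s2=0 s7=0 s4=1 s0=1 s3=1
t0.Δ2 clk=1 s1=0 s6=0 s8=0 s5=0 s2=0 s7=0 s4=1 s0=1 s3=1
t1.Δ0 clk=1 s1=0 s6=0 s8=0 s5=0 s2=0 s7=0 s4=1 s0=1 s3=1
t1.Δ1 clk=0 s1=0 s6=0 s8=0 s5=0 s2=0 s7=0 s4=1 s0=1 s3=1
t2.Δ0 clk=0 s1=0 s6=0 s8=0 s5=0 s2=0 s7=0 s4=1 s0=1 s3=1
t2.Δ1 clk=1 s1=0 s6=0 s8=0 s5=0 s2=0 s7=0 s4=1 s0=1 s3=1
t3.Δ0 clk=1 s1=0 s6=0 s8=0 s5=0 s2=0 s7=0 s4=1 s0=1 s3=1
t3.Δ1 clk=0 s1=0 s6=0 s8=0 s5=1 s2=0 s7=0 s4=1 s0=1 s3=1
t3.Δ2 clk=0 s1=1 s6=0 s8=0 s5=1 s2=0 s7=0 s4=1 s0=1 s3=1
t3.Δ3 clk=0 s1=1 s6=0 s8=0 s5=1 s2=0 s7=0 s4=1 s0=0 s3=1
t3.Δ4 clk=0 s1=1 s6=0 s8=1 s5=1 s2=0 s7=0 s4=1 s0=0 s3=1
t4.Δ0 clk=0 s1=1 s6=0 s8=1 s5=1 s2=0 s7=0 s4=1 s0=0 s3=1
t4.Δ1 clk=1 s1=1 s6=0 s8=1 s5=1 s2=0 s7=0 s4=1 s0=0 s3=1
t5.Δ0 clk=1 s1=1 s6=0 s8=1 s5=1 s2=0 s7=0 s4=1 s0=0 s3=1
t5.Δ1 clk=0 s1=1 s6=0 s8=1 s5=1 s2=0 s7=0 s4=1 s0=0 s3=1
t6.Δ0 clk=0 s1=1 s6=0 s8=1 s5=1 s2=0 s7=0 s4=1 s0=0 s3=1
t6.Δ1 clk=1 s1=1 s6=0 s8=1 s5=1 s2=0 s7=0 s4=1 s0=0 s3=1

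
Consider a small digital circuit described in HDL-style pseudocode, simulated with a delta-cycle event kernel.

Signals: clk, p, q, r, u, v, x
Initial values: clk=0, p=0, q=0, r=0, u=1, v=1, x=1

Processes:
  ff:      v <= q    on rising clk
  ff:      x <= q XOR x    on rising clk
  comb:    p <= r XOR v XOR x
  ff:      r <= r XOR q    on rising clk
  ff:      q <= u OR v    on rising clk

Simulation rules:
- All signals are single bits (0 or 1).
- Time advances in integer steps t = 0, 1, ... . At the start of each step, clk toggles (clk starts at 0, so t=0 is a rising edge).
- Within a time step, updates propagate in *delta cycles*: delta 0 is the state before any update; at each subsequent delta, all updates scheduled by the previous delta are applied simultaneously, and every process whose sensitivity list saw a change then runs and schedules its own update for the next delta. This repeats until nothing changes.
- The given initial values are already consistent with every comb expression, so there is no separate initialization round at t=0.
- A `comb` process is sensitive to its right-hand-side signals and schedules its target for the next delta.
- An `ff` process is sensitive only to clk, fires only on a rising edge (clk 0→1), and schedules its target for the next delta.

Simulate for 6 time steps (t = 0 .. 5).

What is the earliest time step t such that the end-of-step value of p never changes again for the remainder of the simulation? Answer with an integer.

t=0 Δ0: r=0 p=0 q=0 u=1 x=1 v=1 clk=0
  Δ1: clk:0→1
  Δ2: q:0→1, v:1→0
  Δ3: p:0→1
  (3Δ to stable)
t=1 Δ0: r=0 p=1 q=1 u=1 x=1 v=0 clk=1
  Δ1: clk:1→0
  (1Δ to stable)
t=2 Δ0: r=0 p=1 q=1 u=1 x=1 v=0 clk=0
  Δ1: clk:0→1
  Δ2: r:0→1, x:1→0, v:0→1
  Δ3: p:1→0
  (3Δ to stable)
t=3 Δ0: r=1 p=0 q=1 u=1 x=0 v=1 clk=1
  Δ1: clk:1→0
  (1Δ to stable)
t=4 Δ0: r=1 p=0 q=1 u=1 x=0 v=1 clk=0
  Δ1: clk:0→1
  Δ2: r:1→0, x:0→1
  (2Δ to stable)
t=5 Δ0: r=0 p=0 q=1 u=1 x=1 v=1 clk=1
  Δ1: clk:1→0
  (1Δ to stable)

2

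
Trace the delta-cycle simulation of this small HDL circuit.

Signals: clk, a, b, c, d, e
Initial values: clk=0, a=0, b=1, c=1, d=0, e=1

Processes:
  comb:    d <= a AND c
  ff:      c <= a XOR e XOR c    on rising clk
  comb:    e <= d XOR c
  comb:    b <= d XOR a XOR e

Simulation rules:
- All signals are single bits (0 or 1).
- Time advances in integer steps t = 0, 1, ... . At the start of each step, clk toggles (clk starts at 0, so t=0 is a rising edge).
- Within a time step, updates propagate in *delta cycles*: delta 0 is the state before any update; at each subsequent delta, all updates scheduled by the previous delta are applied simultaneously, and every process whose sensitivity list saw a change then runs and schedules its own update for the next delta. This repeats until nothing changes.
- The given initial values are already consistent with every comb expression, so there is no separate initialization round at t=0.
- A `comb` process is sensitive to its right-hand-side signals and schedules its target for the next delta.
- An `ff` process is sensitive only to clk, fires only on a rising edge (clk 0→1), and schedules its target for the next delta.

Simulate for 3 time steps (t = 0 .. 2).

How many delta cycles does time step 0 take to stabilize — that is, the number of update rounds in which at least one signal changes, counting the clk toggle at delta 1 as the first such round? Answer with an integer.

4

t0.Δ0 c=1 e=1 b=1 d=0 a=0 clk=0
t0.Δ1 c=1 e=1 b=1 d=0 a=0 clk=1
t0.Δ2 c=0 e=1 b=1 d=0 a=0 clk=1
t0.Δ3 c=0 e=0 b=1 d=0 a=0 clk=1
t0.Δ4 c=0 e=0 b=0 d=0 a=0 clk=1
t1.Δ0 c=0 e=0 b=0 d=0 a=0 clk=1
t1.Δ1 c=0 e=0 b=0 d=0 a=0 clk=0
t2.Δ0 c=0 e=0 b=0 d=0 a=0 clk=0
t2.Δ1 c=0 e=0 b=0 d=0 a=0 clk=1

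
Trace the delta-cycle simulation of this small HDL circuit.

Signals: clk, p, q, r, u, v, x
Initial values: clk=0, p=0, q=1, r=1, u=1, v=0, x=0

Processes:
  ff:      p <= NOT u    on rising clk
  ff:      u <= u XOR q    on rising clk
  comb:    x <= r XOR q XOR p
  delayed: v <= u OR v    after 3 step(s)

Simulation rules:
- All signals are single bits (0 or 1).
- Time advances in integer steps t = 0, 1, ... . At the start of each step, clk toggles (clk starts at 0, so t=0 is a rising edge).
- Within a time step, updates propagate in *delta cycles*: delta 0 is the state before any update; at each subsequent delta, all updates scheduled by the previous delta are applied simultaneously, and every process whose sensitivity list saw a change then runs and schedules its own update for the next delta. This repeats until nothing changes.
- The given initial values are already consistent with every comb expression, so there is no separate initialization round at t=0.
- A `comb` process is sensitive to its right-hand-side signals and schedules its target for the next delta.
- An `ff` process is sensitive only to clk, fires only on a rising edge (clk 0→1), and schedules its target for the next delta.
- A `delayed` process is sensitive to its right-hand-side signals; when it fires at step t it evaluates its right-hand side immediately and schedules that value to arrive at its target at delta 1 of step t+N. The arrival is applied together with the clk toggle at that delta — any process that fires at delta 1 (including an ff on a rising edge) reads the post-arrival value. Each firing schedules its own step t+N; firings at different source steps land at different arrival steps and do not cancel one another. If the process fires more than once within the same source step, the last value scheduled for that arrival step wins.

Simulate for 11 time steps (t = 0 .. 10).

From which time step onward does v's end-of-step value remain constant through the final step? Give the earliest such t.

t=0 Δ0: q=1 v=0 p=0 r=1 clk=0 x=0 u=1
  Δ1: clk:0→1
  Δ2: u:1→0
  (2Δ to stable)
t=1 Δ0: q=1 v=0 p=0 r=1 clk=1 x=0 u=0
  Δ1: clk:1→0
  (1Δ to stable)
t=2 Δ0: q=1 v=0 p=0 r=1 clk=0 x=0 u=0
  Δ1: clk:0→1
  Δ2: p:0→1, u:0→1
  Δ3: x:0→1
  (3Δ to stable)
t=3 Δ0: q=1 v=0 p=1 r=1 clk=1 x=1 u=1
  Δ1: clk:1→0
  (1Δ to stable)
t=4 Δ0: q=1 v=0 p=1 r=1 clk=0 x=1 u=1
  Δ1: clk:0→1
  Δ2: p:1→0, u:1→0
  Δ3: x:1→0
  (3Δ to stable)
t=5 Δ0: q=1 v=0 p=0 r=1 clk=1 x=0 u=0
  Δ1: v:0→1, clk:1→0
  (1Δ to stable)
t=6 Δ0: q=1 v=1 p=0 r=1 clk=0 x=0 u=0
  Δ1: clk:0→1
  Δ2: p:0→1, u:0→1
  Δ3: x:0→1
  (3Δ to stable)
t=7 Δ0: q=1 v=1 p=1 r=1 clk=1 x=1 u=1
  Δ1: v:1→0, clk:1→0
  (1Δ to stable)
t=8 Δ0: q=1 v=0 p=1 r=1 clk=0 x=1 u=1
  Δ1: v:0→1, clk:0→1
  Δ2: p:1→0, u:1→0
  Δ3: x:1→0
  (3Δ to stable)
t=9 Δ0: q=1 v=1 p=0 r=1 clk=1 x=0 u=0
  Δ1: clk:1→0
  (1Δ to stable)
t=10 Δ0: q=1 v=1 p=0 r=1 clk=0 x=0 u=0
  Δ1: clk:0→1
  Δ2: p:0→1, u:0→1
  Δ3: x:0→1
  (3Δ to stable)

8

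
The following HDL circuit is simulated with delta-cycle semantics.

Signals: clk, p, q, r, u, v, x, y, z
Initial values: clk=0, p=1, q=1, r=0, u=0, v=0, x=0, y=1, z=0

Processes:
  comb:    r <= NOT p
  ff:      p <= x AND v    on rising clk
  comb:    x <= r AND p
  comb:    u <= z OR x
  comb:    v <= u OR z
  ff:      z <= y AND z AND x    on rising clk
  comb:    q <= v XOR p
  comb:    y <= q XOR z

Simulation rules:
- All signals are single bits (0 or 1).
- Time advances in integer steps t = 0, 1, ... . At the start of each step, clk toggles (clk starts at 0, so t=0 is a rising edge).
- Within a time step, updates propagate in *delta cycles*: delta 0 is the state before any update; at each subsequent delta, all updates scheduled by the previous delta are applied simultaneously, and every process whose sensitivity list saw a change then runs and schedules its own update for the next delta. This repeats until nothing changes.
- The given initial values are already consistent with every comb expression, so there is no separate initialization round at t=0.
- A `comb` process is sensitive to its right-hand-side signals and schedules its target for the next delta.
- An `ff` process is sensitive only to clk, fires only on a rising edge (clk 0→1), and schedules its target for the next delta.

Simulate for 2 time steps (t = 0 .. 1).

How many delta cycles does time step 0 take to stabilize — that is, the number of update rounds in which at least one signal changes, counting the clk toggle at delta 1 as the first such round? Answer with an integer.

4

[bits: z,u,y,r,clk,q,v,p,x]
t=0: Δ0=001001010 Δ1=001011010 Δ2=001011000 Δ3=001110000 Δ4=000110000 | 4Δ
t=1: Δ0=000110000 Δ1=000100000 | 1Δ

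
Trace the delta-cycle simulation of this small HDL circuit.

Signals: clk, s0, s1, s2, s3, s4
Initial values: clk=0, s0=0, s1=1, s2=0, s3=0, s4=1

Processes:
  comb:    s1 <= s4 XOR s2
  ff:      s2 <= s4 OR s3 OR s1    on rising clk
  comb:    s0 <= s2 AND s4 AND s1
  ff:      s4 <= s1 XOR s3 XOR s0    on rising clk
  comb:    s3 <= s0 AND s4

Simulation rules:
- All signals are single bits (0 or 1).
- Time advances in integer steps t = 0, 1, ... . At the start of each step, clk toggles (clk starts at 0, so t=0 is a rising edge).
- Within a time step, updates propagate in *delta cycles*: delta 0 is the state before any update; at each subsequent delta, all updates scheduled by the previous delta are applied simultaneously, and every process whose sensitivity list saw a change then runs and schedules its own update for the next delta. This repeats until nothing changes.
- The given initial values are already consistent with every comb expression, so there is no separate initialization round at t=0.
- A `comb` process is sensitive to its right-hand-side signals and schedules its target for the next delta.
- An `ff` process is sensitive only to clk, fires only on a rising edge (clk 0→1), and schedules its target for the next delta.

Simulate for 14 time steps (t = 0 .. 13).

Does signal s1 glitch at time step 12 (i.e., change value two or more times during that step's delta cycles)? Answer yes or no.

[bits: s3,s0,clk,s1,s2,s4]
t=0: Δ0=000101 Δ1=001101 Δ2=001111 Δ3=011011 Δ4=101011 Δ5=001011 | 5Δ
t=1: Δ0=001011 Δ1=000011 | 1Δ
t=2: Δ0=000011 Δ1=001011 Δ2=001010 Δ3=001110 | 3Δ
t=3: Δ0=001110 Δ1=000110 | 1Δ
t=4: Δ0=000110 Δ1=001110 Δ2=001111 Δ3=011011 Δ4=101011 Δ5=001011 | 5Δ
t=5: Δ0=001011 Δ1=000011 | 1Δ
t=6: Δ0=000011 Δ1=001011 Δ2=001010 Δ3=001110 | 3Δ
t=7: Δ0=001110 Δ1=000110 | 1Δ
t=8: Δ0=000110 Δ1=001110 Δ2=001111 Δ3=011011 Δ4=101011 Δ5=001011 | 5Δ
t=9: Δ0=001011 Δ1=000011 | 1Δ
t=10: Δ0=000011 Δ1=001011 Δ2=001010 Δ3=001110 | 3Δ
t=11: Δ0=001110 Δ1=000110 | 1Δ
t=12: Δ0=000110 Δ1=001110 Δ2=001111 Δ3=011011 Δ4=101011 Δ5=001011 | 5Δ
t=13: Δ0=001011 Δ1=000011 | 1Δ

no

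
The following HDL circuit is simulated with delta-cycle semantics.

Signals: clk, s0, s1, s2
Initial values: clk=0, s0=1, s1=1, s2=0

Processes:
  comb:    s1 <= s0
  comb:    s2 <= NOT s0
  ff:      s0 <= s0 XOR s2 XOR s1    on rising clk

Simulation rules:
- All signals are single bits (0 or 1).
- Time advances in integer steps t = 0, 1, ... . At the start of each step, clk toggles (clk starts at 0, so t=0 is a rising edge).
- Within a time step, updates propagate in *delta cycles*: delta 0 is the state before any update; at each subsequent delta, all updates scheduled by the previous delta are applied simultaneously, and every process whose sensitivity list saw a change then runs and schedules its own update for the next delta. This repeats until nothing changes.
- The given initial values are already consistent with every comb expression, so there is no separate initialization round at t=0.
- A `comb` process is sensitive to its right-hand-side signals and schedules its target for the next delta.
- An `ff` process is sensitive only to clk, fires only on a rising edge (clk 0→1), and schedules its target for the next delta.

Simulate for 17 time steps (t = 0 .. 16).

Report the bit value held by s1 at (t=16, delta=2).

[bits: s2,clk,s1,s0]
t=0: Δ0=0011 Δ1=0111 Δ2=0110 Δ3=1100 | 3Δ
t=1: Δ0=1100 Δ1=1000 | 1Δ
t=2: Δ0=1000 Δ1=1100 Δ2=1101 Δ3=0111 | 3Δ
t=3: Δ0=0111 Δ1=0011 | 1Δ
t=4: Δ0=0011 Δ1=0111 Δ2=0110 Δ3=1100 | 3Δ
t=5: Δ0=1100 Δ1=1000 | 1Δ
t=6: Δ0=1000 Δ1=1100 Δ2=1101 Δ3=0111 | 3Δ
t=7: Δ0=0111 Δ1=0011 | 1Δ
t=8: Δ0=0011 Δ1=0111 Δ2=0110 Δ3=1100 | 3Δ
t=9: Δ0=1100 Δ1=1000 | 1Δ
t=10: Δ0=1000 Δ1=1100 Δ2=1101 Δ3=0111 | 3Δ
t=11: Δ0=0111 Δ1=0011 | 1Δ
t=12: Δ0=0011 Δ1=0111 Δ2=0110 Δ3=1100 | 3Δ
t=13: Δ0=1100 Δ1=1000 | 1Δ
t=14: Δ0=1000 Δ1=1100 Δ2=1101 Δ3=0111 | 3Δ
t=15: Δ0=0111 Δ1=0011 | 1Δ
t=16: Δ0=0011 Δ1=0111 Δ2=0110 Δ3=1100 | 3Δ

1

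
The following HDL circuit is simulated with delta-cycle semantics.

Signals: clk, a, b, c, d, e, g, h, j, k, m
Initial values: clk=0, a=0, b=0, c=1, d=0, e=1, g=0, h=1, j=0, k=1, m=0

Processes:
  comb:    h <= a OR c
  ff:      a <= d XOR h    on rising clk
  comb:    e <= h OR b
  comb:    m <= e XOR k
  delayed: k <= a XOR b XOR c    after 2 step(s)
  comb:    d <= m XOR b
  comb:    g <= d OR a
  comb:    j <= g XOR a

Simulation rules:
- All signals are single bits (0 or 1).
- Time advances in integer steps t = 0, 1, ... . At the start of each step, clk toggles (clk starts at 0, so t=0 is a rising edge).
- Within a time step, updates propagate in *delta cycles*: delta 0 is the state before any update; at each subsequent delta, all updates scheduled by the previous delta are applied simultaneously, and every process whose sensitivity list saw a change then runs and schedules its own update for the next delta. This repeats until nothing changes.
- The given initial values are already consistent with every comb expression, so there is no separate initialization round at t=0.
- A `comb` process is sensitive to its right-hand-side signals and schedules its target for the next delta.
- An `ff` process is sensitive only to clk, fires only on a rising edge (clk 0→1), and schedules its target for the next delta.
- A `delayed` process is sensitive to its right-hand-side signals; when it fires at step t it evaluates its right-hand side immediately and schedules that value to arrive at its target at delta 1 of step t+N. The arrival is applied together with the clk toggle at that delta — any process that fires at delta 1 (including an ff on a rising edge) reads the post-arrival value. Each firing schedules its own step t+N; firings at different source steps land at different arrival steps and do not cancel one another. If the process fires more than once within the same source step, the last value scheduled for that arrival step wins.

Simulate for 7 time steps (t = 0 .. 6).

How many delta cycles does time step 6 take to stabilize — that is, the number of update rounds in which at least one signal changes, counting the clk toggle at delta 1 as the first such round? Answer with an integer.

t0.Δ0 clk=0 d=0 g=0 e=1 a=0 m=0 c=1 j=0 h=1 b=0 k=1
t0.Δ1 clk=1 d=0 g=0 e=1 a=0 m=0 c=1 j=0 h=1 b=0 k=1
t0.Δ2 clk=1 d=0 g=0 e=1 a=1 m=0 c=1 j=0 h=1 b=0 k=1
t0.Δ3 clk=1 d=0 g=1 e=1 a=1 m=0 c=1 j=1 h=1 b=0 k=1
t0.Δ4 clk=1 d=0 g=1 e=1 a=1 m=0 c=1 j=0 h=1 b=0 k=1
t1.Δ0 clk=1 d=0 g=1 e=1 a=1 m=0 c=1 j=0 h=1 b=0 k=1
t1.Δ1 clk=0 d=0 g=1 e=1 a=1 m=0 c=1 j=0 h=1 b=0 k=1
t2.Δ0 clk=0 d=0 g=1 e=1 a=1 m=0 c=1 j=0 h=1 b=0 k=1
t2.Δ1 clk=1 d=0 g=1 e=1 a=1 m=0 c=1 j=0 h=1 b=0 k=0
t2.Δ2 clk=1 d=0 g=1 e=1 a=1 m=1 c=1 j=0 h=1 b=0 k=0
t2.Δ3 clk=1 d=1 g=1 e=1 a=1 m=1 c=1 j=0 h=1 b=0 k=0
t3.Δ0 clk=1 d=1 g=1 e=1 a=1 m=1 c=1 j=0 h=1 b=0 k=0
t3.Δ1 clk=0 d=1 g=1 e=1 a=1 m=1 c=1 j=0 h=1 b=0 k=0
t4.Δ0 clk=0 d=1 g=1 e=1 a=1 m=1 c=1 j=0 h=1 b=0 k=0
t4.Δ1 clk=1 d=1 g=1 e=1 a=1 m=1 c=1 j=0 h=1 b=0 k=0
t4.Δ2 clk=1 d=1 g=1 e=1 a=0 m=1 c=1 j=0 h=1 b=0 k=0
t4.Δ3 clk=1 d=1 g=1 e=1 a=0 m=1 c=1 j=1 h=1 b=0 k=0
t5.Δ0 clk=1 d=1 g=1 e=1 a=0 m=1 c=1 j=1 h=1 b=0 k=0
t5.Δ1 clk=0 d=1 g=1 e=1 a=0 m=1 c=1 j=1 h=1 b=0 k=0
t6.Δ0 clk=0 d=1 g=1 e=1 a=0 m=1 c=1 j=1 h=1 b=0 k=0
t6.Δ1 clk=1 d=1 g=1 e=1 a=0 m=1 c=1 j=1 h=1 b=0 k=1
t6.Δ2 clk=1 d=1 g=1 e=1 a=0 m=0 c=1 j=1 h=1 b=0 k=1
t6.Δ3 clk=1 d=0 g=1 e=1 a=0 m=0 c=1 j=1 h=1 b=0 k=1
t6.Δ4 clk=1 d=0 g=0 e=1 a=0 m=0 c=1 j=1 h=1 b=0 k=1
t6.Δ5 clk=1 d=0 g=0 e=1 a=0 m=0 c=1 j=0 h=1 b=0 k=1

5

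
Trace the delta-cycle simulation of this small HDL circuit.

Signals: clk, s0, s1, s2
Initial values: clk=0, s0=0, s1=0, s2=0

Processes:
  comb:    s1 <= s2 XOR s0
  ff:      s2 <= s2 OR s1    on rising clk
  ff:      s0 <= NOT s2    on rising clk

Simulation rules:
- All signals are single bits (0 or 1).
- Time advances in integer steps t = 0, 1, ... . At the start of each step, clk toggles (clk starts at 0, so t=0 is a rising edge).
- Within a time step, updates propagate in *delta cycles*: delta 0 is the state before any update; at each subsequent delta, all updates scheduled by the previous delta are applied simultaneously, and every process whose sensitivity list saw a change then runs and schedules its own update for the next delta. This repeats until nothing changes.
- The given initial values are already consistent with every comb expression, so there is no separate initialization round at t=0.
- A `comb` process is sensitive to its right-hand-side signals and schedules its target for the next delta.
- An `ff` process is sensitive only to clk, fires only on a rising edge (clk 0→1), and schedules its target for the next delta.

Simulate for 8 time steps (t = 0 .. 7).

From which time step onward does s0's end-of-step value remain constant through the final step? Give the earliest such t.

t0.Δ0 s0=0 clk=0 s2=0 s1=0
t0.Δ1 s0=0 clk=1 s2=0 s1=0
t0.Δ2 s0=1 clk=1 s2=0 s1=0
t0.Δ3 s0=1 clk=1 s2=0 s1=1
t1.Δ0 s0=1 clk=1 s2=0 s1=1
t1.Δ1 s0=1 clk=0 s2=0 s1=1
t2.Δ0 s0=1 clk=0 s2=0 s1=1
t2.Δ1 s0=1 clk=1 s2=0 s1=1
t2.Δ2 s0=1 clk=1 s2=1 s1=1
t2.Δ3 s0=1 clk=1 s2=1 s1=0
t3.Δ0 s0=1 clk=1 s2=1 s1=0
t3.Δ1 s0=1 clk=0 s2=1 s1=0
t4.Δ0 s0=1 clk=0 s2=1 s1=0
t4.Δ1 s0=1 clk=1 s2=1 s1=0
t4.Δ2 s0=0 clk=1 s2=1 s1=0
t4.Δ3 s0=0 clk=1 s2=1 s1=1
t5.Δ0 s0=0 clk=1 s2=1 s1=1
t5.Δ1 s0=0 clk=0 s2=1 s1=1
t6.Δ0 s0=0 clk=0 s2=1 s1=1
t6.Δ1 s0=0 clk=1 s2=1 s1=1
t7.Δ0 s0=0 clk=1 s2=1 s1=1
t7.Δ1 s0=0 clk=0 s2=1 s1=1

4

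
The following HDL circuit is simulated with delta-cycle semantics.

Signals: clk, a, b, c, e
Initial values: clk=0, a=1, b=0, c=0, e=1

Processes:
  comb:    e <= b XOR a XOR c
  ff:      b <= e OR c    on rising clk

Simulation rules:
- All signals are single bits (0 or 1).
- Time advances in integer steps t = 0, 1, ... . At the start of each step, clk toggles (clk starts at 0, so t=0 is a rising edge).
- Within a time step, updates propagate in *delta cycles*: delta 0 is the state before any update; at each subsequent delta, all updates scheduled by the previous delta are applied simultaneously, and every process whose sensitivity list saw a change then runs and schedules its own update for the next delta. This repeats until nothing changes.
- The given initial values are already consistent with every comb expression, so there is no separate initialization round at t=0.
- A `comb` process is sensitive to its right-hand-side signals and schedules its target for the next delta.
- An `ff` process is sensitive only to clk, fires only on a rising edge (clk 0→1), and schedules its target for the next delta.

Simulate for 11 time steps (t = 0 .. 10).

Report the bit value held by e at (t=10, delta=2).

t0.Δ0 b=0 c=0 e=1 a=1 clk=0
t0.Δ1 b=0 c=0 e=1 a=1 clk=1
t0.Δ2 b=1 c=0 e=1 a=1 clk=1
t0.Δ3 b=1 c=0 e=0 a=1 clk=1
t1.Δ0 b=1 c=0 e=0 a=1 clk=1
t1.Δ1 b=1 c=0 e=0 a=1 clk=0
t2.Δ0 b=1 c=0 e=0 a=1 clk=0
t2.Δ1 b=1 c=0 e=0 a=1 clk=1
t2.Δ2 b=0 c=0 e=0 a=1 clk=1
t2.Δ3 b=0 c=0 e=1 a=1 clk=1
t3.Δ0 b=0 c=0 e=1 a=1 clk=1
t3.Δ1 b=0 c=0 e=1 a=1 clk=0
t4.Δ0 b=0 c=0 e=1 a=1 clk=0
t4.Δ1 b=0 c=0 e=1 a=1 clk=1
t4.Δ2 b=1 c=0 e=1 a=1 clk=1
t4.Δ3 b=1 c=0 e=0 a=1 clk=1
t5.Δ0 b=1 c=0 e=0 a=1 clk=1
t5.Δ1 b=1 c=0 e=0 a=1 clk=0
t6.Δ0 b=1 c=0 e=0 a=1 clk=0
t6.Δ1 b=1 c=0 e=0 a=1 clk=1
t6.Δ2 b=0 c=0 e=0 a=1 clk=1
t6.Δ3 b=0 c=0 e=1 a=1 clk=1
t7.Δ0 b=0 c=0 e=1 a=1 clk=1
t7.Δ1 b=0 c=0 e=1 a=1 clk=0
t8.Δ0 b=0 c=0 e=1 a=1 clk=0
t8.Δ1 b=0 c=0 e=1 a=1 clk=1
t8.Δ2 b=1 c=0 e=1 a=1 clk=1
t8.Δ3 b=1 c=0 e=0 a=1 clk=1
t9.Δ0 b=1 c=0 e=0 a=1 clk=1
t9.Δ1 b=1 c=0 e=0 a=1 clk=0
t10.Δ0 b=1 c=0 e=0 a=1 clk=0
t10.Δ1 b=1 c=0 e=0 a=1 clk=1
t10.Δ2 b=0 c=0 e=0 a=1 clk=1
t10.Δ3 b=0 c=0 e=1 a=1 clk=1

0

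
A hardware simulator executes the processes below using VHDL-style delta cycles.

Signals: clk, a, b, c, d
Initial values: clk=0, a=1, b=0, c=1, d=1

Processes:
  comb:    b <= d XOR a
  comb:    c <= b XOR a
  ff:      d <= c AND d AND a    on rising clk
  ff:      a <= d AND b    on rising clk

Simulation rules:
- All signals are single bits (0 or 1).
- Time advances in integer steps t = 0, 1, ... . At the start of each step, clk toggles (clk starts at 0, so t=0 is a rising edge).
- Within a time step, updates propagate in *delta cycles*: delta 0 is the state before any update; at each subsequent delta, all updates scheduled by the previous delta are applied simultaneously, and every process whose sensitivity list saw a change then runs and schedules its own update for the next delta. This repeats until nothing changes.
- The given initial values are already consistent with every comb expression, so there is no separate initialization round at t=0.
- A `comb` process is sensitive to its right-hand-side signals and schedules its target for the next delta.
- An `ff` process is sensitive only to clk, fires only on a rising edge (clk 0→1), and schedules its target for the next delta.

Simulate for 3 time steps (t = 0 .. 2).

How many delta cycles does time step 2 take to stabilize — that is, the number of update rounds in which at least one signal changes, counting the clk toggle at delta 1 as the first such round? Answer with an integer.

3

[bits: b,clk,a,c,d]
t=0: Δ0=00111 Δ1=01111 Δ2=01011 Δ3=11001 Δ4=11011 | 4Δ
t=1: Δ0=11011 Δ1=10011 | 1Δ
t=2: Δ0=10011 Δ1=11011 Δ2=11110 Δ3=11100 | 3Δ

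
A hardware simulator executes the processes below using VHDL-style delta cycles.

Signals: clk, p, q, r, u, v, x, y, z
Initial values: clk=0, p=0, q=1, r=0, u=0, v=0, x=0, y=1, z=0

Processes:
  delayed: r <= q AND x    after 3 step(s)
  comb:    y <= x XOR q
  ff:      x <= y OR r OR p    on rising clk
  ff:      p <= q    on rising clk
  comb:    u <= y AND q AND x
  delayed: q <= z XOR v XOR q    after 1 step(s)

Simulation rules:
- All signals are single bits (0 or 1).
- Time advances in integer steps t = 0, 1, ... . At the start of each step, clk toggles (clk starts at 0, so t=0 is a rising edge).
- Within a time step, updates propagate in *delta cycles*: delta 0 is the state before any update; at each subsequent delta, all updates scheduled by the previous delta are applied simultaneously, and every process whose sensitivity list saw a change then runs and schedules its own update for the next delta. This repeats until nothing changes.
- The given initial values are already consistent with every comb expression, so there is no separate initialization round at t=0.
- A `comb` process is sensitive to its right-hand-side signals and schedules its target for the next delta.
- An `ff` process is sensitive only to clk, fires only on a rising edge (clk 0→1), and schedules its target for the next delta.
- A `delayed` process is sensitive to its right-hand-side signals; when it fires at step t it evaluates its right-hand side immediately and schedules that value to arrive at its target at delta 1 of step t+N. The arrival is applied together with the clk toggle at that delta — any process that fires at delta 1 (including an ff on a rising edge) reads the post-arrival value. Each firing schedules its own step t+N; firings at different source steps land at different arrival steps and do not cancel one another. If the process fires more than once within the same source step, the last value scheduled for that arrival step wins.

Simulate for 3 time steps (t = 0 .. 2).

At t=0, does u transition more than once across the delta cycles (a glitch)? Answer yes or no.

t0.Δ0 r=0 u=0 y=1 p=0 x=0 clk=0 v=0 q=1 z=0
t0.Δ1 r=0 u=0 y=1 p=0 x=0 clk=1 v=0 q=1 z=0
t0.Δ2 r=0 u=0 y=1 p=1 x=1 clk=1 v=0 q=1 z=0
t0.Δ3 r=0 u=1 y=0 p=1 x=1 clk=1 v=0 q=1 z=0
t0.Δ4 r=0 u=0 y=0 p=1 x=1 clk=1 v=0 q=1 z=0
t1.Δ0 r=0 u=0 y=0 p=1 x=1 clk=1 v=0 q=1 z=0
t1.Δ1 r=0 u=0 y=0 p=1 x=1 clk=0 v=0 q=1 z=0
t2.Δ0 r=0 u=0 y=0 p=1 x=1 clk=0 v=0 q=1 z=0
t2.Δ1 r=0 u=0 y=0 p=1 x=1 clk=1 v=0 q=1 z=0

yes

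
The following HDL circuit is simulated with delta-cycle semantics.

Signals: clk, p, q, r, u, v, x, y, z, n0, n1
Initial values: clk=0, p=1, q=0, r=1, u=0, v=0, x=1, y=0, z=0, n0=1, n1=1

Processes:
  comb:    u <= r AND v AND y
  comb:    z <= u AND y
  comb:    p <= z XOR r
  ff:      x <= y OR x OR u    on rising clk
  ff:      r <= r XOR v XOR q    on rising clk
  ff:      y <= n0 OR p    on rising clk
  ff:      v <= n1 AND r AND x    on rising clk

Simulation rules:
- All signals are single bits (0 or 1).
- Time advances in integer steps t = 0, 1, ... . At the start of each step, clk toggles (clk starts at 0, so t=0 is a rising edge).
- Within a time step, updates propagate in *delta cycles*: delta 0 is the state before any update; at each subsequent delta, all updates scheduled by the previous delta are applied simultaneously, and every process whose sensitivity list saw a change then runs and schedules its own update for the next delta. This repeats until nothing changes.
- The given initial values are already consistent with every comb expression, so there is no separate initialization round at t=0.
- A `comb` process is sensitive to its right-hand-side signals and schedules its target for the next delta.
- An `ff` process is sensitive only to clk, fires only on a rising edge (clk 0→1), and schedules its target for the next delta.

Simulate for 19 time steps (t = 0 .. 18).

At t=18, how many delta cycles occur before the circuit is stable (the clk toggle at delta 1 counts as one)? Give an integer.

t0.Δ0 q=0 clk=0 x=1 r=1 u=0 p=1 n0=1 v=0 y=0 n1=1 z=0
t0.Δ1 q=0 clk=1 x=1 r=1 u=0 p=1 n0=1 v=0 y=0 n1=1 z=0
t0.Δ2 q=0 clk=1 x=1 r=1 u=0 p=1 n0=1 v=1 y=1 n1=1 z=0
t0.Δ3 q=0 clk=1 x=1 r=1 u=1 p=1 n0=1 v=1 y=1 n1=1 z=0
t0.Δ4 q=0 clk=1 x=1 r=1 u=1 p=1 n0=1 v=1 y=1 n1=1 z=1
t0.Δ5 q=0 clk=1 x=1 r=1 u=1 p=0 n0=1 v=1 y=1 n1=1 z=1
t1.Δ0 q=0 clk=1 x=1 r=1 u=1 p=0 n0=1 v=1 y=1 n1=1 z=1
t1.Δ1 q=0 clk=0 x=1 r=1 u=1 p=0 n0=1 v=1 y=1 n1=1 z=1
t2.Δ0 q=0 clk=0 x=1 r=1 u=1 p=0 n0=1 v=1 y=1 n1=1 z=1
t2.Δ1 q=0 clk=1 x=1 r=1 u=1 p=0 n0=1 v=1 y=1 n1=1 z=1
t2.Δ2 q=0 clk=1 x=1 r=0 u=1 p=0 n0=1 v=1 y=1 n1=1 z=1
t2.Δ3 q=0 clk=1 x=1 r=0 u=0 p=1 n0=1 v=1 y=1 n1=1 z=1
t2.Δ4 q=0 clk=1 x=1 r=0 u=0 p=1 n0=1 v=1 y=1 n1=1 z=0
t2.Δ5 q=0 clk=1 x=1 r=0 u=0 p=0 n0=1 v=1 y=1 n1=1 z=0
t3.Δ0 q=0 clk=1 x=1 r=0 u=0 p=0 n0=1 v=1 y=1 n1=1 z=0
t3.Δ1 q=0 clk=0 x=1 r=0 u=0 p=0 n0=1 v=1 y=1 n1=1 z=0
t4.Δ0 q=0 clk=0 x=1 r=0 u=0 p=0 n0=1 v=1 y=1 n1=1 z=0
t4.Δ1 q=0 clk=1 x=1 r=0 u=0 p=0 n0=1 v=1 y=1 n1=1 z=0
t4.Δ2 q=0 clk=1 x=1 r=1 u=0 p=0 n0=1 v=0 y=1 n1=1 z=0
t4.Δ3 q=0 clk=1 x=1 r=1 u=0 p=1 n0=1 v=0 y=1 n1=1 z=0
t5.Δ0 q=0 clk=1 x=1 r=1 u=0 p=1 n0=1 v=0 y=1 n1=1 z=0
t5.Δ1 q=0 clk=0 x=1 r=1 u=0 p=1 n0=1 v=0 y=1 n1=1 z=0
t6.Δ0 q=0 clk=0 x=1 r=1 u=0 p=1 n0=1 v=0 y=1 n1=1 z=0
t6.Δ1 q=0 clk=1 x=1 r=1 u=0 p=1 n0=1 v=0 y=1 n1=1 z=0
t6.Δ2 q=0 clk=1 x=1 r=1 u=0 p=1 n0=1 v=1 y=1 n1=1 z=0
t6.Δ3 q=0 clk=1 x=1 r=1 u=1 p=1 n0=1 v=1 y=1 n1=1 z=0
t6.Δ4 q=0 clk=1 x=1 r=1 u=1 p=1 n0=1 v=1 y=1 n1=1 z=1
t6.Δ5 q=0 clk=1 x=1 r=1 u=1 p=0 n0=1 v=1 y=1 n1=1 z=1
t7.Δ0 q=0 clk=1 x=1 r=1 u=1 p=0 n0=1 v=1 y=1 n1=1 z=1
t7.Δ1 q=0 clk=0 x=1 r=1 u=1 p=0 n0=1 v=1 y=1 n1=1 z=1
t8.Δ0 q=0 clk=0 x=1 r=1 u=1 p=0 n0=1 v=1 y=1 n1=1 z=1
t8.Δ1 q=0 clk=1 x=1 r=1 u=1 p=0 n0=1 v=1 y=1 n1=1 z=1
t8.Δ2 q=0 clk=1 x=1 r=0 u=1 p=0 n0=1 v=1 y=1 n1=1 z=1
t8.Δ3 q=0 clk=1 x=1 r=0 u=0 p=1 n0=1 v=1 y=1 n1=1 z=1
t8.Δ4 q=0 clk=1 x=1 r=0 u=0 p=1 n0=1 v=1 y=1 n1=1 z=0
t8.Δ5 q=0 clk=1 x=1 r=0 u=0 p=0 n0=1 v=1 y=1 n1=1 z=0
t9.Δ0 q=0 clk=1 x=1 r=0 u=0 p=0 n0=1 v=1 y=1 n1=1 z=0
t9.Δ1 q=0 clk=0 x=1 r=0 u=0 p=0 n0=1 v=1 y=1 n1=1 z=0
t10.Δ0 q=0 clk=0 x=1 r=0 u=0 p=0 n0=1 v=1 y=1 n1=1 z=0
t10.Δ1 q=0 clk=1 x=1 r=0 u=0 p=0 n0=1 v=1 y=1 n1=1 z=0
t10.Δ2 q=0 clk=1 x=1 r=1 u=0 p=0 n0=1 v=0 y=1 n1=1 z=0
t10.Δ3 q=0 clk=1 x=1 r=1 u=0 p=1 n0=1 v=0 y=1 n1=1 z=0
t11.Δ0 q=0 clk=1 x=1 r=1 u=0 p=1 n0=1 v=0 y=1 n1=1 z=0
t11.Δ1 q=0 clk=0 x=1 r=1 u=0 p=1 n0=1 v=0 y=1 n1=1 z=0
t12.Δ0 q=0 clk=0 x=1 r=1 u=0 p=1 n0=1 v=0 y=1 n1=1 z=0
t12.Δ1 q=0 clk=1 x=1 r=1 u=0 p=1 n0=1 v=0 y=1 n1=1 z=0
t12.Δ2 q=0 clk=1 x=1 r=1 u=0 p=1 n0=1 v=1 y=1 n1=1 z=0
t12.Δ3 q=0 clk=1 x=1 r=1 u=1 p=1 n0=1 v=1 y=1 n1=1 z=0
t12.Δ4 q=0 clk=1 x=1 r=1 u=1 p=1 n0=1 v=1 y=1 n1=1 z=1
t12.Δ5 q=0 clk=1 x=1 r=1 u=1 p=0 n0=1 v=1 y=1 n1=1 z=1
t13.Δ0 q=0 clk=1 x=1 r=1 u=1 p=0 n0=1 v=1 y=1 n1=1 z=1
t13.Δ1 q=0 clk=0 x=1 r=1 u=1 p=0 n0=1 v=1 y=1 n1=1 z=1
t14.Δ0 q=0 clk=0 x=1 r=1 u=1 p=0 n0=1 v=1 y=1 n1=1 z=1
t14.Δ1 q=0 clk=1 x=1 r=1 u=1 p=0 n0=1 v=1 y=1 n1=1 z=1
t14.Δ2 q=0 clk=1 x=1 r=0 u=1 p=0 n0=1 v=1 y=1 n1=1 z=1
t14.Δ3 q=0 clk=1 x=1 r=0 u=0 p=1 n0=1 v=1 y=1 n1=1 z=1
t14.Δ4 q=0 clk=1 x=1 r=0 u=0 p=1 n0=1 v=1 y=1 n1=1 z=0
t14.Δ5 q=0 clk=1 x=1 r=0 u=0 p=0 n0=1 v=1 y=1 n1=1 z=0
t15.Δ0 q=0 clk=1 x=1 r=0 u=0 p=0 n0=1 v=1 y=1 n1=1 z=0
t15.Δ1 q=0 clk=0 x=1 r=0 u=0 p=0 n0=1 v=1 y=1 n1=1 z=0
t16.Δ0 q=0 clk=0 x=1 r=0 u=0 p=0 n0=1 v=1 y=1 n1=1 z=0
t16.Δ1 q=0 clk=1 x=1 r=0 u=0 p=0 n0=1 v=1 y=1 n1=1 z=0
t16.Δ2 q=0 clk=1 x=1 r=1 u=0 p=0 n0=1 v=0 y=1 n1=1 z=0
t16.Δ3 q=0 clk=1 x=1 r=1 u=0 p=1 n0=1 v=0 y=1 n1=1 z=0
t17.Δ0 q=0 clk=1 x=1 r=1 u=0 p=1 n0=1 v=0 y=1 n1=1 z=0
t17.Δ1 q=0 clk=0 x=1 r=1 u=0 p=1 n0=1 v=0 y=1 n1=1 z=0
t18.Δ0 q=0 clk=0 x=1 r=1 u=0 p=1 n0=1 v=0 y=1 n1=1 z=0
t18.Δ1 q=0 clk=1 x=1 r=1 u=0 p=1 n0=1 v=0 y=1 n1=1 z=0
t18.Δ2 q=0 clk=1 x=1 r=1 u=0 p=1 n0=1 v=1 y=1 n1=1 z=0
t18.Δ3 q=0 clk=1 x=1 r=1 u=1 p=1 n0=1 v=1 y=1 n1=1 z=0
t18.Δ4 q=0 clk=1 x=1 r=1 u=1 p=1 n0=1 v=1 y=1 n1=1 z=1
t18.Δ5 q=0 clk=1 x=1 r=1 u=1 p=0 n0=1 v=1 y=1 n1=1 z=1

5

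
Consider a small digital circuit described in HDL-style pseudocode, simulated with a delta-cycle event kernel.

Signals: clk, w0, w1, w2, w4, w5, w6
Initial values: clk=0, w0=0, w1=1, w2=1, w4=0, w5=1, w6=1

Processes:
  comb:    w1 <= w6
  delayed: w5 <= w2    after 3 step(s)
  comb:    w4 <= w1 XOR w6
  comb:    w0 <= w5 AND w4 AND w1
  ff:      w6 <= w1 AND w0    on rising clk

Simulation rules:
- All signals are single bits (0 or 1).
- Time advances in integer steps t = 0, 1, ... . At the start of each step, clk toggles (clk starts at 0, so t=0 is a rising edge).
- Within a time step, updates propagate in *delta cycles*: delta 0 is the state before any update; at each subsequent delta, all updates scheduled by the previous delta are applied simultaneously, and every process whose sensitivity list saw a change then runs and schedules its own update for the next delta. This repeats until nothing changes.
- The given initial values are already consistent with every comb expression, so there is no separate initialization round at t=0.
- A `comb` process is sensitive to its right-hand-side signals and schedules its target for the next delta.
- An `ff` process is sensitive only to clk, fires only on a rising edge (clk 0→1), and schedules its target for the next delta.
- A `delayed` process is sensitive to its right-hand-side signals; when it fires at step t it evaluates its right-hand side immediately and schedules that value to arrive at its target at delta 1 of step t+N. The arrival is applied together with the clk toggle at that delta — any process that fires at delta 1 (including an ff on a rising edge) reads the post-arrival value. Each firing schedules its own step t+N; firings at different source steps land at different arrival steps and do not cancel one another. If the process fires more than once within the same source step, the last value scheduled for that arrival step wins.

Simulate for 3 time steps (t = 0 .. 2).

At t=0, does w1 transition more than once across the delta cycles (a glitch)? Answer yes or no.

no

[bits: w2,clk,w1,w5,w4,w6,w0]
t=0: Δ0=1011010 Δ1=1111010 Δ2=1111000 Δ3=1101100 Δ4=1101000 | 4Δ
t=1: Δ0=1101000 Δ1=1001000 | 1Δ
t=2: Δ0=1001000 Δ1=1101000 | 1Δ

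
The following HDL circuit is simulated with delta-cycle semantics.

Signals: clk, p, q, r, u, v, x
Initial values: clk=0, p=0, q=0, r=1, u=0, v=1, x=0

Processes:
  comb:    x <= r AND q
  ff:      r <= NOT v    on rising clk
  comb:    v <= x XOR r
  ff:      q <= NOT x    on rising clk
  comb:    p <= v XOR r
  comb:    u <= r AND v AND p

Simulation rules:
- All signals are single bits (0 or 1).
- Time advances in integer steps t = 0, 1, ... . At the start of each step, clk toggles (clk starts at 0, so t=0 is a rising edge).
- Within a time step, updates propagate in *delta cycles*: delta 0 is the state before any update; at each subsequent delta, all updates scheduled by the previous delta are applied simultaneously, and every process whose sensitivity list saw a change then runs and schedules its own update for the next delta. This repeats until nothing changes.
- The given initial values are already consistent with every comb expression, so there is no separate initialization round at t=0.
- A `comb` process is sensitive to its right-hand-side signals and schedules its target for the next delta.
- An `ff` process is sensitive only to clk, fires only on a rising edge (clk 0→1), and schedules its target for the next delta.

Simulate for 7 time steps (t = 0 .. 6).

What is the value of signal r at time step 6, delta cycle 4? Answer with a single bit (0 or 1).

0

[bits: u,r,x,q,v,clk,p]
t=0: Δ0=0100100 Δ1=0100110 Δ2=0001110 Δ3=0001011 Δ4=0001010 | 4Δ
t=1: Δ0=0001010 Δ1=0001000 | 1Δ
t=2: Δ0=0001000 Δ1=0001010 Δ2=0101010 Δ3=0111111 Δ4=1111010 Δ5=0111011 | 5Δ
t=3: Δ0=0111011 Δ1=0111001 | 1Δ
t=4: Δ0=0111001 Δ1=0111011 Δ2=0110011 Δ3=0100011 Δ4=0100111 Δ5=1100110 Δ6=0100110 | 6Δ
t=5: Δ0=0100110 Δ1=0100100 | 1Δ
t=6: Δ0=0100100 Δ1=0100110 Δ2=0001110 Δ3=0001011 Δ4=0001010 | 4Δ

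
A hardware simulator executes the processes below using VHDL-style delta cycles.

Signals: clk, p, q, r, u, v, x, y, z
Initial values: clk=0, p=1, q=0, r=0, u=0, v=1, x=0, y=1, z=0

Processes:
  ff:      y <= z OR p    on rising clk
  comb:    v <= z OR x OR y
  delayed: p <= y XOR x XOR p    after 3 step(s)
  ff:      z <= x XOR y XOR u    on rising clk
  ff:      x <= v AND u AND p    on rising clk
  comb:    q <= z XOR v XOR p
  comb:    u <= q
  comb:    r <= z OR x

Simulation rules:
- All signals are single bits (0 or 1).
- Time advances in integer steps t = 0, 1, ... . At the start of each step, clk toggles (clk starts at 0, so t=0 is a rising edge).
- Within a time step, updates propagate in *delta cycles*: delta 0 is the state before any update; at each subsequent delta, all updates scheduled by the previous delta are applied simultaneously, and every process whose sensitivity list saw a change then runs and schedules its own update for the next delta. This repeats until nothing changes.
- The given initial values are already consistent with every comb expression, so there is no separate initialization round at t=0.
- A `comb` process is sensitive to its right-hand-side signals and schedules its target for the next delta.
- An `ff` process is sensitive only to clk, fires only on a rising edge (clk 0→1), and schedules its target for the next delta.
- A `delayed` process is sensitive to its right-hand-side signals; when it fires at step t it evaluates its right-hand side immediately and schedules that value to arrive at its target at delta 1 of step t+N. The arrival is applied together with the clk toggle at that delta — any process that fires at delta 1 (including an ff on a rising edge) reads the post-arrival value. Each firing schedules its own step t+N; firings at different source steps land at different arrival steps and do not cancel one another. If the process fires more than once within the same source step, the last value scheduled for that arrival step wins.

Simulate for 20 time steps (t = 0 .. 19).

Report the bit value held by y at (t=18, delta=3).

t=0 Δ0: p=1 v=1 x=0 clk=0 q=0 z=0 y=1 r=0 u=0
  Δ1: clk:0→1
  Δ2: z:0→1
  Δ3: q:0→1, r:0→1
  Δ4: u:0→1
  (4Δ to stable)
t=1 Δ0: p=1 v=1 x=0 clk=1 q=1 z=1 y=1 r=1 u=1
  Δ1: clk:1→0
  (1Δ to stable)
t=2 Δ0: p=1 v=1 x=0 clk=0 q=1 z=1 y=1 r=1 u=1
  Δ1: clk:0→1
  Δ2: x:0→1, z:1→0
  Δ3: q:1→0
  Δ4: u:1→0
  (4Δ to stable)
t=3 Δ0: p=1 v=1 x=1 clk=1 q=0 z=0 y=1 r=1 u=0
  Δ1: clk:1→0
  (1Δ to stable)
t=4 Δ0: p=1 v=1 x=1 clk=0 q=0 z=0 y=1 r=1 u=0
  Δ1: clk:0→1
  Δ2: x:1→0
  Δ3: r:1→0
  (3Δ to stable)
t=5 Δ0: p=1 v=1 x=0 clk=1 q=0 z=0 y=1 r=0 u=0
  Δ1: clk:1→0
  (1Δ to stable)
t=6 Δ0: p=1 v=1 x=0 clk=0 q=0 z=0 y=1 r=0 u=0
  Δ1: clk:0→1
  Δ2: z:0→1
  Δ3: q:0→1, r:0→1
  Δ4: u:0→1
  (4Δ to stable)
t=7 Δ0: p=1 v=1 x=0 clk=1 q=1 z=1 y=1 r=1 u=1
  Δ1: p:1→0, clk:1→0
  Δ2: q:1→0
  Δ3: u:1→0
  (3Δ to stable)
t=8 Δ0: p=0 v=1 x=0 clk=0 q=0 z=1 y=1 r=1 u=0
  Δ1: clk:0→1
  (1Δ to stable)
t=9 Δ0: p=0 v=1 x=0 clk=1 q=0 z=1 y=1 r=1 u=0
  Δ1: clk:1→0
  (1Δ to stable)
t=10 Δ0: p=0 v=1 x=0 clk=0 q=0 z=1 y=1 r=1 u=0
  Δ1: p:0→1, clk:0→1
  Δ2: q:0→1
  Δ3: u:0→1
  (3Δ to stable)
t=11 Δ0: p=1 v=1 x=0 clk=1 q=1 z=1 y=1 r=1 u=1
  Δ1: clk:1→0
  (1Δ to stable)
t=12 Δ0: p=1 v=1 x=0 clk=0 q=1 z=1 y=1 r=1 u=1
  Δ1: clk:0→1
  Δ2: x:0→1, z:1→0
  Δ3: q:1→0
  Δ4: u:1→0
  (4Δ to stable)
t=13 Δ0: p=1 v=1 x=1 clk=1 q=0 z=0 y=1 r=1 u=0
  Δ1: p:1→0, clk:1→0
  Δ2: q:0→1
  Δ3: u:0→1
  (3Δ to stable)
t=14 Δ0: p=0 v=1 x=1 clk=0 q=1 z=0 y=1 r=1 u=1
  Δ1: clk:0→1
  Δ2: x:1→0, z:0→1, y:1→0
  Δ3: q:1→0
  Δ4: u:1→0
  (4Δ to stable)
t=15 Δ0: p=0 v=1 x=0 clk=1 q=0 z=1 y=0 r=1 u=0
  Δ1: p:0→1, clk:1→0
  Δ2: q:0→1
  Δ3: u:0→1
  (3Δ to stable)
t=16 Δ0: p=1 v=1 x=0 clk=0 q=1 z=1 y=0 r=1 u=1
  Δ1: p:1→0, clk:0→1
  Δ2: q:1→0, y:0→1
  Δ3: u:1→0
  (3Δ to stable)
t=17 Δ0: p=0 v=1 x=0 clk=1 q=0 z=1 y=1 r=1 u=0
  Δ1: clk:1→0
  (1Δ to stable)
t=18 Δ0: p=0 v=1 x=0 clk=0 q=0 z=1 y=1 r=1 u=0
  Δ1: p:0→1, clk:0→1
  Δ2: q:0→1
  Δ3: u:0→1
  (3Δ to stable)
t=19 Δ0: p=1 v=1 x=0 clk=1 q=1 z=1 y=1 r=1 u=1
  Δ1: clk:1→0
  (1Δ to stable)

1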